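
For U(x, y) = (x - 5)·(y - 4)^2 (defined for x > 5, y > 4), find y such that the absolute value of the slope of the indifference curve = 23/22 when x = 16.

y = 27

MU_x = (y−4)^2, MU_y = 2·(x−5)·(y−4).
MRS = (1/2)·(y−4)/(x−5).
Substitute x = 16: MRS = (y − 4)/22. Setting this equal to 23/22 gives y − 4 = (23/22)·22 = 23, so y = 27.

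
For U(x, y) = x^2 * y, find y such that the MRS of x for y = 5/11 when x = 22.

y = 5

MU_x = 2·x·y and MU_y = x^2.
MRS = MU_x/MU_y = (2/1)·y/x.
Substitute x = 22: MRS = y/11. Setting y/11 = 5/11 gives y = (5/11)·11 = 5.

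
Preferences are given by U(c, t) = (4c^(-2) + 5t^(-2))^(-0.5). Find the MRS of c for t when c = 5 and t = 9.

MRS = 2916/625

For CES with ρ = -2, MRS = (4/5)·(t/c)^3.
At (5, 9): MRS = 2916/625.
So at (5, 9) the consumer would give up 2916/625 units of t for one more unit of c.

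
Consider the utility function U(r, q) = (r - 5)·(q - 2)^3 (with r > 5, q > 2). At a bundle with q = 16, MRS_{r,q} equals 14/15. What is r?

MU_r = (q−2)^3, MU_q = 3·(r−5)·(q−2)^2.
MRS = (1/3)·(q−2)/(r−5).
Substitute q = 16: MRS = (14/3)/(r − 5). Setting this equal to 14/15 gives r − 5 = (14/3)/(14/15) = 5, so r = 10.

r = 10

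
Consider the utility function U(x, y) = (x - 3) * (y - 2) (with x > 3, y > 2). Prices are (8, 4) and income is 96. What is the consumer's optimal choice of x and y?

x* = 7, y* = 10

MU_x = (y−2), MU_y = (x−3).
MRS = (y−2)/(x−3).
Tangency: set MRS = p_x/p_y = 8/4 = 2.
So (y − 2)/(x − 3) = 2, i.e. (y − 2) = 2·(x − 3).
Rewrite the budget in excess-of-subsistence terms: 8·(x − 3) + 4·(y − 2) = 96 − 8·3 − 4·2 = 64.
Substituting, 16·(x − 3) = 64, so x − 3 = 4 and x* = 7.
Then y − 2 = 2·4 = 8, so y* = 10.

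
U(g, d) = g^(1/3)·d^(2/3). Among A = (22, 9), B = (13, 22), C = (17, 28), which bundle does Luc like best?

Bundle C

Evaluate utility at each bundle:
U(A) = 12.124.
U(B) = 18.461.
U(C) = 23.709.
Highest utility is C, so C ≻ B ≻ A.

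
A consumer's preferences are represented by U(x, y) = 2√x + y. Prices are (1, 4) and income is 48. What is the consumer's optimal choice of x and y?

x* = 16, y* = 8

MU_x = 2/(2√x), MU_y = 1.
MRS = 2/(2√x) ÷ 1.
Tangency: set MRS = p_x/p_y = 1/4 = 0.25.
MRS depends only on x: 1/√x = 0.25 ⇒ √x = 1/0.25 = 4 ⇒ x* = 16.
From the budget, 4·y = 48 − 1·16 = 32, so y* = 8.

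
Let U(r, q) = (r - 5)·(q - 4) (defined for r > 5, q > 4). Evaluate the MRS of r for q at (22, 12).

MU_r = (q−4), MU_q = (r−5).
MRS = (q−4)/(r−5).
At (22, 12): MRS = 8/17.
That is, one extra unit of r is worth 8/17 units of q at the margin.

MRS = 8/17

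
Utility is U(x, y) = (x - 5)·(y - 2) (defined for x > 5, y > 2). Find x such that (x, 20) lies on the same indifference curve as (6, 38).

x = 7

U(6, 38) = 36.
Set U(x, 20) = 36 and solve.
With y = 20: (20 − 2) = 18, so (x − 5) = 36/18 = 2.
So x = 5 + 2 = 7.
Check: U(7, 20) = 36.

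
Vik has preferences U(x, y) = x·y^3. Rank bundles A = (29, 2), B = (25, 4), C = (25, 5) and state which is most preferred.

Bundle C

Evaluate utility at each bundle:
U(A) = 232.
U(B) = 1600.
U(C) = 3125.
Highest utility is C, so C ≻ B ≻ A.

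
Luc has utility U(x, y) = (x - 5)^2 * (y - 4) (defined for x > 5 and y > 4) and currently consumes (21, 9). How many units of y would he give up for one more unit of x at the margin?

MRS = 0.625

MU_x = 2·(x−5)·(y−4), MU_y = (x−5)^2.
MRS = (2/1)·(y−4)/(x−5).
At (21, 9): MRS = 0.625.
The indifference curve has slope −0.625 at this bundle.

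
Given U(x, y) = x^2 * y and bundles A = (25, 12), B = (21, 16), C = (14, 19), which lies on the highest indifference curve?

Evaluate utility at each bundle:
U(A) = 7500.
U(B) = 7056.
U(C) = 3724.
Highest utility is A, so A ≻ B ≻ C.

Bundle A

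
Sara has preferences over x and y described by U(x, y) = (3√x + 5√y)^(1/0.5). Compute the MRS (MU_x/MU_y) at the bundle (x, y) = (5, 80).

For CES with ρ = 0.5, MRS = (3/5)·√(y/x).
At (5, 80): MRS = 2.4.
So at (5, 80) the consumer would give up 2.4 units of y for one more unit of x.

MRS = 2.4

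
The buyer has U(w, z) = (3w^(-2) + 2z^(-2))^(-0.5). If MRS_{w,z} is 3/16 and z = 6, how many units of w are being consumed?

For CES with ρ = -2, MRS = (3/2)·(z/w)^3.
Setting (3/2)·(6/w)^3 = 3/16 gives (6/w)^3 = 0.125, so 6/w = 0.5 and w = 12.

w = 12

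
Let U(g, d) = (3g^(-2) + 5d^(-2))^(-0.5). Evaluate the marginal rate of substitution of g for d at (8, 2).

For CES with ρ = -2, MRS = (3/5)·(d/g)^3.
At (8, 2): MRS = 3/320.
So at (8, 2) the consumer would give up 3/320 units of d for one more unit of g.

MRS = 3/320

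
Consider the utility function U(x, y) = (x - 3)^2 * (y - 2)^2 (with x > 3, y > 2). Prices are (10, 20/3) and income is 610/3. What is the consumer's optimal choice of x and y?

x* = 11, y* = 14

MU_x = 2·(x−3)·(y−2)^2, MU_y = 2·(x−3)^2·(y−2).
MRS = (y−2)/(x−3).
Tangency: set MRS = p_x/p_y = 10/(20/3) = 1.5.
So (y − 2)/(x − 3) = 1.5, i.e. (y − 2) = 1.5·(x − 3).
Rewrite the budget in excess-of-subsistence terms: 10·(x − 3) + (20/3)·(y − 2) = 610/3 − 10·3 − (20/3)·2 = 160.
Substituting, 20·(x − 3) = 160, so x − 3 = 8 and x* = 11.
Then y − 2 = 1.5·8 = 12, so y* = 14.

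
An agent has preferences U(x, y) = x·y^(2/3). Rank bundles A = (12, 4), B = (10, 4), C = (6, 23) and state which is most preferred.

Evaluate utility at each bundle:
U(A) = 30.238.
U(B) = 25.198.
U(C) = 48.525.
Highest utility is C, so C ≻ A ≻ B.

Bundle C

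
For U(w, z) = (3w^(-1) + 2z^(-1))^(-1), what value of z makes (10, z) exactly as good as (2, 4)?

z = 20/17

U depends on (w, z) only through S = 3w^(-1) + 2z^(-1), so equal utility means equal S. At (2, 4): S = 2.
With w = 10: 3·10^(-1) = 0.3, so 2z^(-1) = 2 − 0.3 = 1.7, i.e. z^(-1) = 0.85.
Hence z = 1/0.85 = 20/17.
Check: U(10, 20/17) = 0.5.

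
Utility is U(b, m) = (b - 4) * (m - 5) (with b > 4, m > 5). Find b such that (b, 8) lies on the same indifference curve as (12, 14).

b = 28

U(12, 14) = 72.
Set U(b, 8) = 72 and solve.
With m = 8: (8 − 5) = 3, so (b − 4) = 72/3 = 24.
So b = 4 + 24 = 28.
Check: U(28, 8) = 72.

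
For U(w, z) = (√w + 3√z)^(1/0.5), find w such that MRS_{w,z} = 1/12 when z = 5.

For CES with ρ = 0.5, MRS = (1/3)·√(z/w).
Setting (1/3)·√(5/w) = 1/12 gives √(5/w) = 0.25, so 5/w = 1/16 and w = 80.

w = 80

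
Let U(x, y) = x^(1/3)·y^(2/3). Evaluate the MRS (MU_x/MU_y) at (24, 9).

MU_x = 1/3·x^(-2/3)·y^(2/3) and MU_y = 2/3·x^(1/3)·y^(-1/3).
MRS = MU_x/MU_y = (0.5)·y/x.
At (24, 9): MRS = 3/16.
That is, one extra unit of x is worth 3/16 units of y at the margin.

MRS = 3/16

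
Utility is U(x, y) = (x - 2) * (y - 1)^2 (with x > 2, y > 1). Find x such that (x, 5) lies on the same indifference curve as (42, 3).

x = 12

U(42, 3) = 160.
Set U(x, 5) = 160 and solve.
With y = 5: (5 − 1)^2 = 16, so (x − 2) = 160/16 = 10.
So x = 2 + 10 = 12.
Check: U(12, 5) = 160.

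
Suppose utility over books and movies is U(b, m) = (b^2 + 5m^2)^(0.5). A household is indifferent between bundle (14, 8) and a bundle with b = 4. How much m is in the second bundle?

m = 10

U depends on (b, m) only through S = b^2 + 5m^2, so equal utility means equal S. At (14, 8): S = 516.
With b = 4: 4^2 = 16, so 5m^2 = 516 − 16 = 500, i.e. m^2 = 100.
Hence m = √100 = 10.
Check: U(4, 10) = 22.7156.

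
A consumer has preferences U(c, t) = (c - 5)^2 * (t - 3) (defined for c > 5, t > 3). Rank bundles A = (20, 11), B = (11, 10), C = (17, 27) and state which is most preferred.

Bundle C

Evaluate utility at each bundle:
U(A) = 1800.
U(B) = 252.
U(C) = 3456.
Highest utility is C, so C ≻ A ≻ B.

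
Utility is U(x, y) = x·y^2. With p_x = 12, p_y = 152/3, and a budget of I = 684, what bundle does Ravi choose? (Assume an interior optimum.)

MU_x = y^2 and MU_y = 2·x·y.
MRS = MU_x/MU_y = (1/2)·y/x.
Tangency: set MRS = p_x/p_y = 12/(152/3) = 9/38.
So (1/2)·y/x = 9/38, i.e. y = (9/19)·x.
Substitute into the budget 12·x + (152/3)·y = 684: 36·x = 684, so x* = 19.
Then y* = (9/19)·19 = 9.

x* = 19, y* = 9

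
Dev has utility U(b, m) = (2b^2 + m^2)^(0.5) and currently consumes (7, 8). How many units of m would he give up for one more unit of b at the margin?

MRS = 1.75

For CES with ρ = 2, MRS = (2/1)·(m/b)^(-1).
At (7, 8): MRS = 1.75.
That is, one extra unit of b is worth 1.75 units of m at the margin.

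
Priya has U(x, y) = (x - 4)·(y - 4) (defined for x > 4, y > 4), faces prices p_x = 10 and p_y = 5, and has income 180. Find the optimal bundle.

MU_x = (y−4), MU_y = (x−4).
MRS = (y−4)/(x−4).
Tangency: set MRS = p_x/p_y = 10/5 = 2.
So (y − 4)/(x − 4) = 2, i.e. (y − 4) = 2·(x − 4).
Rewrite the budget in excess-of-subsistence terms: 10·(x − 4) + 5·(y − 4) = 180 − 10·4 − 5·4 = 120.
Substituting, 20·(x − 4) = 120, so x − 4 = 6 and x* = 10.
Then y − 4 = 2·6 = 12, so y* = 16.

x* = 10, y* = 16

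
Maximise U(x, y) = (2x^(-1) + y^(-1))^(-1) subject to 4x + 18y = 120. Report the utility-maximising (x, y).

x* = 12, y* = 4

For CES with ρ = -1, MRS = (2/1)·(y/x)^2.
Tangency: set MRS = p_x/p_y = 4/18 = 2/9.
So (y/x)^2 = 1/9; taking the square root, y/x = 1/3, i.e. y = (1/3)·x.
Substitute into the budget 4·x + 18·y = 120: 10·x = 120, so x* = 12 and y* = (1/3)·12 = 4.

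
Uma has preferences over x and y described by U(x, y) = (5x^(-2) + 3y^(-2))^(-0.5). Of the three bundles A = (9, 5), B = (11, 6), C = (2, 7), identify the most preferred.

Bundle B

Evaluate utility at each bundle:
U(A) = 2.346.
U(B) = 2.832.
U(C) = 0.873.
Highest utility is B, so B ≻ A ≻ C.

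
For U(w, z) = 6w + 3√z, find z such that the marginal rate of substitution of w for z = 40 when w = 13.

z = 100

MU_w = 6, MU_z = 3/(2√z).
MRS = 6 ÷ (3/(2√z)).
MRS depends only on z: 4·√z = 40 ⇒ √z = 40/4 = 10 ⇒ z = 100.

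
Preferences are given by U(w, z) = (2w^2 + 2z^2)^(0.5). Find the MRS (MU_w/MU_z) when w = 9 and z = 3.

For CES with ρ = 2, MRS = (z/w)^(-1).
At (9, 3): MRS = 3.
The indifference curve has slope −3 at this bundle.

MRS = 3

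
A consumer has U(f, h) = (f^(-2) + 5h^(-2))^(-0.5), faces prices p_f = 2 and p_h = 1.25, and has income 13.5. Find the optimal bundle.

For CES with ρ = -2, MRS = (1/5)·(h/f)^3.
Tangency: set MRS = p_f/p_h = 2/1.25 = 1.6.
So (h/f)^3 = 8; taking the cube root, h/f = 2, i.e. h = 2·f.
Substitute into the budget 2·f + 1.25·h = 13.5: 4.5·f = 13.5, so f* = 3 and h* = 2·3 = 6.

f* = 3, h* = 6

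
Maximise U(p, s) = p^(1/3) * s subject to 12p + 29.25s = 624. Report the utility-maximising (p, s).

MU_p = 1/3·p^(-2/3)·s and MU_s = p^(1/3).
MRS = MU_p/MU_s = (1/3)·s/p.
Tangency: set MRS = p_p/p_s = 12/29.25 = 16/39.
So (1/3)·s/p = 16/39, i.e. s = (16/13)·p.
Substitute into the budget 12·p + 29.25·s = 624: 48·p = 624, so p* = 13.
Then s* = (16/13)·13 = 16.

p* = 13, s* = 16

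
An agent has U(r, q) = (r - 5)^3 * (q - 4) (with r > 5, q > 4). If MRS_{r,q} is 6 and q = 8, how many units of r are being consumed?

MU_r = 3·(r−5)^2·(q−4), MU_q = (r−5)^3.
MRS = (3/1)·(q−4)/(r−5).
Substitute q = 8: MRS = 12/(r − 5). Setting this equal to 6 gives r − 5 = 12/6 = 2, so r = 7.

r = 7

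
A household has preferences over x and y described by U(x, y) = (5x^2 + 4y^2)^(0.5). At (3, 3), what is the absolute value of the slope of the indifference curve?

For CES with ρ = 2, MRS = (5/4)·(y/x)^(-1).
At (3, 3): MRS = 1.25.
So at (3, 3) the consumer would give up 1.25 units of y for one more unit of x.

MRS = 1.25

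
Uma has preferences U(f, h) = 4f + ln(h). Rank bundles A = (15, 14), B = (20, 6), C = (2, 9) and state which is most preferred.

Evaluate utility at each bundle:
U(A) = 62.639.
U(B) = 81.792.
U(C) = 10.197.
Highest utility is B, so B ≻ A ≻ C.

Bundle B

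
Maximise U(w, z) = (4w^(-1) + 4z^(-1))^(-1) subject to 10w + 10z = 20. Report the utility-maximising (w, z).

For CES with ρ = -1, MRS = (z/w)^2.
Tangency: set MRS = p_w/p_z = 10/10 = 1.
So (z/w)^2 = 1; taking the square root, z/w = 1, i.e. z = w.
Substitute into the budget 10·w + 10·z = 20: 20·w = 20, so w* = 1 and z* = 1.

w* = 1, z* = 1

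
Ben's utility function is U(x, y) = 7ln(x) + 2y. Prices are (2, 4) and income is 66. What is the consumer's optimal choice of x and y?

x* = 7, y* = 13

MU_x = 7/x, MU_y = 2.
MRS = 7/x ÷ 2.
Tangency: set MRS = p_x/p_y = 2/4 = 0.5.
MRS depends only on x: 3.5/x = 0.5 ⇒ x* = 3.5/0.5 = 7.
From the budget, 4·y = 66 − 2·7 = 52, so y* = 13.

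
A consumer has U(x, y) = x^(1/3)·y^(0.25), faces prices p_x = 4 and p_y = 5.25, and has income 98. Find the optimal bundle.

x* = 14, y* = 8

MU_x = 1/3·x^(-2/3)·y^(0.25) and MU_y = 0.25·x^(1/3)·y^(-0.75).
MRS = MU_x/MU_y = (4/3)·y/x.
Tangency: set MRS = p_x/p_y = 4/5.25 = 16/21.
So (4/3)·y/x = 16/21, i.e. y = (4/7)·x.
Substitute into the budget 4·x + 5.25·y = 98: 7·x = 98, so x* = 14.
Then y* = (4/7)·14 = 8.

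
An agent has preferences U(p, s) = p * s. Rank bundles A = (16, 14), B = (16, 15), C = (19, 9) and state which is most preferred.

Evaluate utility at each bundle:
U(A) = 224.
U(B) = 240.
U(C) = 171.
Highest utility is B, so B ≻ A ≻ C.

Bundle B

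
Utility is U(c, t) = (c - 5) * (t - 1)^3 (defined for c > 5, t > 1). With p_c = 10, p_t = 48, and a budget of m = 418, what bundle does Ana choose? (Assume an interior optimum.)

c* = 13, t* = 6

MU_c = (t−1)^3, MU_t = 3·(c−5)·(t−1)^2.
MRS = (1/3)·(t−1)/(c−5).
Tangency: set MRS = p_c/p_t = 10/48 = 5/24.
So (1/3)·(t − 1)/(c − 5) = 5/24, i.e. (t − 1) = 0.625·(c − 5).
Rewrite the budget in excess-of-subsistence terms: 10·(c − 5) + 48·(t − 1) = 418 − 10·5 − 48·1 = 320.
Substituting, 40·(c − 5) = 320, so c − 5 = 8 and c* = 13.
Then t − 1 = 0.625·8 = 5, so t* = 6.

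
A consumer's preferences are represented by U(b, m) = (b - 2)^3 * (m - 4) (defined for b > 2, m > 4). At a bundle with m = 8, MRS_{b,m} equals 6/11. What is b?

MU_b = 3·(b−2)^2·(m−4), MU_m = (b−2)^3.
MRS = (3/1)·(m−4)/(b−2).
Substitute m = 8: MRS = 12/(b − 2). Setting this equal to 6/11 gives b − 2 = 12/(6/11) = 22, so b = 24.

b = 24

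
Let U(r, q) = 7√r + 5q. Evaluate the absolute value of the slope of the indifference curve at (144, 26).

MU_r = 7/(2√r), MU_q = 5.
MRS = 7/(2√r) ÷ 5.
At (144, 26): MRS = 7/120.
So at (144, 26) the consumer would give up 7/120 units of q for one more unit of r.

MRS = 7/120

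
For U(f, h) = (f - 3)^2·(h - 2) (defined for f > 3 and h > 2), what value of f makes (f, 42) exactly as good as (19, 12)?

f = 11

U(19, 12) = 2560.
Set U(f, 42) = 2560 and solve.
With h = 42: (42 − 2) = 40, so (f − 3)^2 = 2560/40 = 64.
Taking the square root (with f > 3): f − 3 = 8, so f = 11.
Check: U(11, 42) = 2560.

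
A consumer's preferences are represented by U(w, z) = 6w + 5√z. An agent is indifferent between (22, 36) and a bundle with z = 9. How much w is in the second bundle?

w = 24.5

U(22, 36) = 162.
Set U(w, 9) = 162 and solve.
With z = 9: √9 = 3, so 6w = 162 − 5·3 = 147 and w = 24.5.
Check: U(24.5, 9) = 162.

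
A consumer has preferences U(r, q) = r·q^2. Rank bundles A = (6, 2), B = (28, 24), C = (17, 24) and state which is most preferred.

Evaluate utility at each bundle:
U(A) = 24.
U(B) = 16128.
U(C) = 9792.
Highest utility is B, so B ≻ C ≻ A.

Bundle B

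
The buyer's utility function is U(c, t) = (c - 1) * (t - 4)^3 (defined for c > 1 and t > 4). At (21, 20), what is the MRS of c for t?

MRS = 4/15

MU_c = (t−4)^3, MU_t = 3·(c−1)·(t−4)^2.
MRS = (1/3)·(t−4)/(c−1).
At (21, 20): MRS = 4/15.
The indifference curve has slope −4/15 at this bundle.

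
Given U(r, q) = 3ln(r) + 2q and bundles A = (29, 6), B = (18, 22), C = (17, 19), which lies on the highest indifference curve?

Evaluate utility at each bundle:
U(A) = 22.102.
U(B) = 52.671.
U(C) = 46.500.
Highest utility is B, so B ≻ C ≻ A.

Bundle B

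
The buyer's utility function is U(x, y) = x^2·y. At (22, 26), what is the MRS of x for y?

MRS = 26/11

MU_x = 2·x·y and MU_y = x^2.
MRS = MU_x/MU_y = (2/1)·y/x.
At (22, 26): MRS = 26/11.
That is, one extra unit of x is worth 26/11 units of y at the margin.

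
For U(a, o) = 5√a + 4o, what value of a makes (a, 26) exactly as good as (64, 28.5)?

U(64, 28.5) = 154.
Set U(a, 26) = 154 and solve.
With o = 26: 5√a = 154 − 4·26 = 50, so √a = 10 and a = 100.
Check: U(100, 26) = 154.

a = 100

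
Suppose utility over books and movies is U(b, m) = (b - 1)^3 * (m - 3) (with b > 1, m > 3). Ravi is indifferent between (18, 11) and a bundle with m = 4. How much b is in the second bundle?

b = 35

U(18, 11) = 39304.
Set U(b, 4) = 39304 and solve.
With m = 4: (4 − 3) = 1, so (b − 1)^3 = 39304/1 = 39304.
Taking the cube root (with b > 1): b − 1 = 34, so b = 35.
Check: U(35, 4) = 39304.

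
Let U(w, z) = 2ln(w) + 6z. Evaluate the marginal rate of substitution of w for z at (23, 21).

MRS = 1/69

MU_w = 2/w, MU_z = 6.
MRS = 2/w ÷ 6.
At (23, 21): MRS = 1/69.
That is, one extra unit of w is worth 1/69 units of z at the margin.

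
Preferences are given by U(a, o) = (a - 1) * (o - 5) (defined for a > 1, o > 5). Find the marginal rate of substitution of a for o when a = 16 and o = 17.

MRS = 0.8

MU_a = (o−5), MU_o = (a−1).
MRS = (o−5)/(a−1).
At (16, 17): MRS = 0.8.
The indifference curve has slope −0.8 at this bundle.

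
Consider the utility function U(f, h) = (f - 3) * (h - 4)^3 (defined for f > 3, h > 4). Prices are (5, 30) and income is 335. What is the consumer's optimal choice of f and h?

f* = 13, h* = 9

MU_f = (h−4)^3, MU_h = 3·(f−3)·(h−4)^2.
MRS = (1/3)·(h−4)/(f−3).
Tangency: set MRS = p_f/p_h = 5/30 = 1/6.
So (1/3)·(h − 4)/(f − 3) = 1/6, i.e. (h − 4) = 0.5·(f − 3).
Rewrite the budget in excess-of-subsistence terms: 5·(f − 3) + 30·(h − 4) = 335 − 5·3 − 30·4 = 200.
Substituting, 20·(f − 3) = 200, so f − 3 = 10 and f* = 13.
Then h − 4 = 0.5·10 = 5, so h* = 9.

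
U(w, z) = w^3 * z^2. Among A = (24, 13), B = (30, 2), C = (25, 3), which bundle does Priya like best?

Bundle A

Evaluate utility at each bundle:
U(A) = 2336256.
U(B) = 108000.
U(C) = 140625.
Highest utility is A, so A ≻ C ≻ B.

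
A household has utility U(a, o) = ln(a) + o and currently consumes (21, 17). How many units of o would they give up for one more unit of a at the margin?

MU_a = 1/a, MU_o = 1.
MRS = 1/a ÷ 1.
At (21, 17): MRS = 1/21.
That is, one extra unit of a is worth 1/21 units of o at the margin.

MRS = 1/21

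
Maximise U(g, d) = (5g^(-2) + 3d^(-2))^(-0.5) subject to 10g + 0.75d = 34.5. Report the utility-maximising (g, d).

g* = 3, d* = 6

For CES with ρ = -2, MRS = (5/3)·(d/g)^3.
Tangency: set MRS = p_g/p_d = 10/0.75 = 40/3.
So (d/g)^3 = 8; taking the cube root, d/g = 2, i.e. d = 2·g.
Substitute into the budget 10·g + 0.75·d = 34.5: 11.5·g = 34.5, so g* = 3 and d* = 2·3 = 6.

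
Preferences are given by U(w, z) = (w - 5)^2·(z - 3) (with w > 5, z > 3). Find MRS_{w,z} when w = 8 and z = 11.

MU_w = 2·(w−5)·(z−3), MU_z = (w−5)^2.
MRS = (2/1)·(z−3)/(w−5).
At (8, 11): MRS = 16/3.
So at (8, 11) the consumer would give up 16/3 units of z for one more unit of w.

MRS = 16/3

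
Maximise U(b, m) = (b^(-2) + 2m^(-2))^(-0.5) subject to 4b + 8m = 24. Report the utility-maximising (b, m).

b* = 2, m* = 2

For CES with ρ = -2, MRS = (1/2)·(m/b)^3.
Tangency: set MRS = p_b/p_m = 4/8 = 0.5.
So (m/b)^3 = 1; taking the cube root, m/b = 1, i.e. m = b.
Substitute into the budget 4·b + 8·m = 24: 12·b = 24, so b* = 2 and m* = 2.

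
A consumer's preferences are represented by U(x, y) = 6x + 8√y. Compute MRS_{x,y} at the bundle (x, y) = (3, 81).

MRS = 13.5

MU_x = 6, MU_y = 8/(2√y).
MRS = 6 ÷ (8/(2√y)).
At (3, 81): MRS = 13.5.
That is, one extra unit of x is worth 13.5 units of y at the margin.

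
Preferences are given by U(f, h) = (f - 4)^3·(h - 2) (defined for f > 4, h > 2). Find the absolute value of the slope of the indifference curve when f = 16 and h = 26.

MRS = 6

MU_f = 3·(f−4)^2·(h−2), MU_h = (f−4)^3.
MRS = (3/1)·(h−2)/(f−4).
At (16, 26): MRS = 6.
The indifference curve has slope −6 at this bundle.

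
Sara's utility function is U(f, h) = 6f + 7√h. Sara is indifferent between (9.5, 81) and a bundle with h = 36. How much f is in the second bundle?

U(9.5, 81) = 120.
Set U(f, 36) = 120 and solve.
With h = 36: √36 = 6, so 6f = 120 − 7·6 = 78 and f = 13.
Check: U(13, 36) = 120.

f = 13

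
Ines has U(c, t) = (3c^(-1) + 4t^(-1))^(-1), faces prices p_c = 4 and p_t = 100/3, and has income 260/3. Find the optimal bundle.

c* = 5, t* = 2

For CES with ρ = -1, MRS = (3/4)·(t/c)^2.
Tangency: set MRS = p_c/p_t = 4/(100/3) = 3/25.
So (t/c)^2 = 4/25; taking the square root, t/c = 0.4, i.e. t = 0.4·c.
Substitute into the budget 4·c + (100/3)·t = 260/3: (52/3)·c = 260/3, so c* = 5 and t* = 0.4·5 = 2.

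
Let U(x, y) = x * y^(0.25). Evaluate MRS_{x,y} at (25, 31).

MRS = 124/25

MU_x = y^(0.25) and MU_y = 0.25·x·y^(-0.75).
MRS = MU_x/MU_y = (4)·y/x.
At (25, 31): MRS = 124/25.
That is, one extra unit of x is worth 124/25 units of y at the margin.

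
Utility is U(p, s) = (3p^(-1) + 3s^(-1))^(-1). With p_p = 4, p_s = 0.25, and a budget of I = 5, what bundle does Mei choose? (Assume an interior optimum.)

p* = 1, s* = 4

For CES with ρ = -1, MRS = (s/p)^2.
Tangency: set MRS = p_p/p_s = 4/0.25 = 16.
So (s/p)^2 = 16; taking the square root, s/p = 4, i.e. s = 4·p.
Substitute into the budget 4·p + 0.25·s = 5: 5·p = 5, so p* = 1 and s* = 4·1 = 4.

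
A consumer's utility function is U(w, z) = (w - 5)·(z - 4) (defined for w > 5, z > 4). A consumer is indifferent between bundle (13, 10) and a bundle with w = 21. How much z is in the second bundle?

z = 7

U(13, 10) = 48.
Set U(21, z) = 48 and solve.
With w = 21: (21 − 5) = 16, so (z − 4) = 48/16 = 3.
So z = 4 + 3 = 7.
Check: U(21, 7) = 48.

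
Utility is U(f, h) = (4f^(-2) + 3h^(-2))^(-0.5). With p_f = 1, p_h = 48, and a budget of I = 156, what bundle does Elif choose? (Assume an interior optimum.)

For CES with ρ = -2, MRS = (4/3)·(h/f)^3.
Tangency: set MRS = p_f/p_h = 1/48.
So (h/f)^3 = 1/64; taking the cube root, h/f = 0.25, i.e. h = 0.25·f.
Substitute into the budget 1·f + 48·h = 156: 13·f = 156, so f* = 12 and h* = 0.25·12 = 3.

f* = 12, h* = 3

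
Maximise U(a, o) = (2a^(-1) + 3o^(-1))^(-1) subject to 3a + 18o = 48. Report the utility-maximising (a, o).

For CES with ρ = -1, MRS = (2/3)·(o/a)^2.
Tangency: set MRS = p_a/p_o = 3/18 = 1/6.
So (o/a)^2 = 0.25; taking the square root, o/a = 0.5, i.e. o = 0.5·a.
Substitute into the budget 3·a + 18·o = 48: 12·a = 48, so a* = 4 and o* = 0.5·4 = 2.

a* = 4, o* = 2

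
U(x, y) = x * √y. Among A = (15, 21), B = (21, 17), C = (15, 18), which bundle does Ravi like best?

Evaluate utility at each bundle:
U(A) = 68.739.
U(B) = 86.585.
U(C) = 63.640.
Highest utility is B, so B ≻ A ≻ C.

Bundle B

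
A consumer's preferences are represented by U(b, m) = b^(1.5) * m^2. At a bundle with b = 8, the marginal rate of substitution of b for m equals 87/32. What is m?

MU_b = 1.5·√b·m^2 and MU_m = 2·b^(1.5)·m.
MRS = MU_b/MU_m = (0.75)·m/b.
Substitute b = 8: MRS = m/(32/3). Setting m/(32/3) = 87/32 gives m = (87/32)·(32/3) = 29.

m = 29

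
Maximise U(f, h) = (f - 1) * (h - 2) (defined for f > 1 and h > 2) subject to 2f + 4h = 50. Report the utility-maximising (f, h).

MU_f = (h−2), MU_h = (f−1).
MRS = (h−2)/(f−1).
Tangency: set MRS = p_f/p_h = 2/4 = 0.5.
So (h − 2)/(f − 1) = 0.5, i.e. (h − 2) = 0.5·(f − 1).
Rewrite the budget in excess-of-subsistence terms: 2·(f − 1) + 4·(h − 2) = 50 − 2·1 − 4·2 = 40.
Substituting, 4·(f − 1) = 40, so f − 1 = 10 and f* = 11.
Then h − 2 = 0.5·10 = 5, so h* = 7.

f* = 11, h* = 7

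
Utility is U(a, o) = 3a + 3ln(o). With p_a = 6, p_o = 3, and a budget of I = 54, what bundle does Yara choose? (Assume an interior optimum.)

a* = 8, o* = 2

MU_a = 3, MU_o = 3/o.
MRS = 3 ÷ (3/o).
Tangency: set MRS = p_a/p_o = 6/3 = 2.
MRS depends only on o: o = 2 ⇒ o* = 2.
From the budget, 6·a = 54 − 3·2 = 48, so a* = 8.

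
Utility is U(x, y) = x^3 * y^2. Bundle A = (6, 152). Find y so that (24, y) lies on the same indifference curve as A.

y = 19

U(6, 152) = 4990464.
Set U(24, y) = 4990464 and solve.
With x = 24: 24^3 = 13824, so y^2 = 4990464/13824 = 361; taking the square root, y = 19.
Check: U(24, 19) = 4990464.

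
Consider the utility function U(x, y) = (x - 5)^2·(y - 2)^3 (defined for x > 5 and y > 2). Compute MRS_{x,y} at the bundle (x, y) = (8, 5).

MU_x = 2·(x−5)·(y−2)^3, MU_y = 3·(x−5)^2·(y−2)^2.
MRS = (2/3)·(y−2)/(x−5).
At (8, 5): MRS = 2/3.
So at (8, 5) the consumer would give up 2/3 units of y for one more unit of x.

MRS = 2/3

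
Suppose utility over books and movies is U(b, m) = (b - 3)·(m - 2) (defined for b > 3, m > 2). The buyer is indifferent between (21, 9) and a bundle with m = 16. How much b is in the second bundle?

b = 12

U(21, 9) = 126.
Set U(b, 16) = 126 and solve.
With m = 16: (16 − 2) = 14, so (b − 3) = 126/14 = 9.
So b = 3 + 9 = 12.
Check: U(12, 16) = 126.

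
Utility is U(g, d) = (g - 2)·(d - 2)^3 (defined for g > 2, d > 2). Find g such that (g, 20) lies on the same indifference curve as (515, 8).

U(515, 8) = 110808.
Set U(g, 20) = 110808 and solve.
With d = 20: (20 − 2)^3 = 5832, so (g − 2) = 110808/5832 = 19.
So g = 2 + 19 = 21.
Check: U(21, 20) = 110808.

g = 21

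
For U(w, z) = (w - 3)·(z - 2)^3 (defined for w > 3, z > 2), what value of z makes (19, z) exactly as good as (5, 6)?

z = 4

U(5, 6) = 128.
Set U(19, z) = 128 and solve.
With w = 19: (19 − 3) = 16, so (z − 2)^3 = 128/16 = 8.
Taking the cube root (with z > 2): z − 2 = 2, so z = 4.
Check: U(19, 4) = 128.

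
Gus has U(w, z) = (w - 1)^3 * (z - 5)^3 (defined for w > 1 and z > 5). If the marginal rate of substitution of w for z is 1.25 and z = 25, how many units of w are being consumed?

w = 17

MU_w = 3·(w−1)^2·(z−5)^3, MU_z = 3·(w−1)^3·(z−5)^2.
MRS = (z−5)/(w−1).
Substitute z = 25: MRS = 20/(w − 1). Setting this equal to 1.25 gives w − 1 = 20/1.25 = 16, so w = 17.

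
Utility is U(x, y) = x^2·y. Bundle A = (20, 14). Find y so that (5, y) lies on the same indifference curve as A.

y = 224

U(20, 14) = 5600.
Set U(5, y) = 5600 and solve.
With x = 5: 5^2 = 25, so y = 5600/25 = 224.
Check: U(5, 224) = 5600.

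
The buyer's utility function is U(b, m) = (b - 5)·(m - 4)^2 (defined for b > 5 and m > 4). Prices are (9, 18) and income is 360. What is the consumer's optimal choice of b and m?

MU_b = (m−4)^2, MU_m = 2·(b−5)·(m−4).
MRS = (1/2)·(m−4)/(b−5).
Tangency: set MRS = p_b/p_m = 9/18 = 0.5.
So (1/2)·(m − 4)/(b − 5) = 0.5, i.e. (m − 4) = (b − 5).
Rewrite the budget in excess-of-subsistence terms: 9·(b − 5) + 18·(m − 4) = 360 − 9·5 − 18·4 = 243.
Substituting, 27·(b − 5) = 243, so b − 5 = 9 and b* = 14.
Then m − 4 = 9, so m* = 13.

b* = 14, m* = 13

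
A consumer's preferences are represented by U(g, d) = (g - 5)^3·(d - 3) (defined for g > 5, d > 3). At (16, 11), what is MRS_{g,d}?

MRS = 24/11

MU_g = 3·(g−5)^2·(d−3), MU_d = (g−5)^3.
MRS = (3/1)·(d−3)/(g−5).
At (16, 11): MRS = 24/11.
So at (16, 11) the consumer would give up 24/11 units of d for one more unit of g.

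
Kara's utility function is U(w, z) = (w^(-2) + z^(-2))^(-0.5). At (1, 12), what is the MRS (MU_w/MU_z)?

For CES with ρ = -2, MRS = (z/w)^3.
At (1, 12): MRS = 1728.
That is, one extra unit of w is worth 1728 units of z at the margin.

MRS = 1728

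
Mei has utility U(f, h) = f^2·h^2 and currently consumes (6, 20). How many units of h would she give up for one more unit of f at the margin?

MU_f = 2·f·h^2 and MU_h = 2·f^2·h.
MRS = MU_f/MU_h = h/f.
At (6, 20): MRS = 10/3.
The indifference curve has slope −10/3 at this bundle.

MRS = 10/3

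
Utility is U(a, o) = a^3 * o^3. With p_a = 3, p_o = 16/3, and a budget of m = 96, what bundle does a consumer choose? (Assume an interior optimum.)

a* = 16, o* = 9

MU_a = 3·a^2·o^3 and MU_o = 3·a^3·o^2.
MRS = MU_a/MU_o = o/a.
Tangency: set MRS = p_a/p_o = 3/(16/3) = 9/16.
So o/a = 9/16, i.e. o = (9/16)·a.
Substitute into the budget 3·a + (16/3)·o = 96: 6·a = 96, so a* = 16.
Then o* = (9/16)·16 = 9.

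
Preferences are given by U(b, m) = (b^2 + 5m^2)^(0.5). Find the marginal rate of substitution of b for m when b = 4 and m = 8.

MRS = 0.1

For CES with ρ = 2, MRS = (1/5)·(m/b)^(-1).
At (4, 8): MRS = 0.1.
So at (4, 8) the consumer would give up 0.1 units of m for one more unit of b.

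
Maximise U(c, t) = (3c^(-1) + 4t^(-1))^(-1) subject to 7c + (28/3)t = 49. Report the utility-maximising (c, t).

c* = 3, t* = 3

For CES with ρ = -1, MRS = (3/4)·(t/c)^2.
Tangency: set MRS = p_c/p_t = 7/(28/3) = 0.75.
So (t/c)^2 = 1; taking the square root, t/c = 1, i.e. t = c.
Substitute into the budget 7·c + (28/3)·t = 49: (49/3)·c = 49, so c* = 3 and t* = 3.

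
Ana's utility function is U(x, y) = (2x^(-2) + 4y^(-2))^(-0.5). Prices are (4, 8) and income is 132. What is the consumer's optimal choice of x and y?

For CES with ρ = -2, MRS = (2/4)·(y/x)^3.
Tangency: set MRS = p_x/p_y = 4/8 = 0.5.
So (y/x)^3 = 1; taking the cube root, y/x = 1, i.e. y = x.
Substitute into the budget 4·x + 8·y = 132: 12·x = 132, so x* = 11 and y* = 11.

x* = 11, y* = 11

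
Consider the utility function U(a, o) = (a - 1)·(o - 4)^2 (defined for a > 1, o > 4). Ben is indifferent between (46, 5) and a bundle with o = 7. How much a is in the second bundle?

a = 6

U(46, 5) = 45.
Set U(a, 7) = 45 and solve.
With o = 7: (7 − 4)^2 = 9, so (a − 1) = 45/9 = 5.
So a = 1 + 5 = 6.
Check: U(6, 7) = 45.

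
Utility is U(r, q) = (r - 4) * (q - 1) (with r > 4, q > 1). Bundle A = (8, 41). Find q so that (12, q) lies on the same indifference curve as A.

q = 21

U(8, 41) = 160.
Set U(12, q) = 160 and solve.
With r = 12: (12 − 4) = 8, so (q − 1) = 160/8 = 20.
So q = 1 + 20 = 21.
Check: U(12, 21) = 160.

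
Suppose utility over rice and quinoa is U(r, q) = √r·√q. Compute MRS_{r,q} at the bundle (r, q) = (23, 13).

MRS = 13/23

MU_r = 0.5·r^(-0.5)·√q and MU_q = 0.5·√r·q^(-0.5).
MRS = MU_r/MU_q = q/r.
At (23, 13): MRS = 13/23.
That is, one extra unit of r is worth 13/23 units of q at the margin.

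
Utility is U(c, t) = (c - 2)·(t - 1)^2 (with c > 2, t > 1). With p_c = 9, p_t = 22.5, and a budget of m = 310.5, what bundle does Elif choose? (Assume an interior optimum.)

MU_c = (t−1)^2, MU_t = 2·(c−2)·(t−1).
MRS = (1/2)·(t−1)/(c−2).
Tangency: set MRS = p_c/p_t = 9/22.5 = 0.4.
So (1/2)·(t − 1)/(c − 2) = 0.4, i.e. (t − 1) = 0.8·(c − 2).
Rewrite the budget in excess-of-subsistence terms: 9·(c − 2) + 22.5·(t − 1) = 310.5 − 9·2 − 22.5·1 = 270.
Substituting, 27·(c − 2) = 270, so c − 2 = 10 and c* = 12.
Then t − 1 = 0.8·10 = 8, so t* = 9.

c* = 12, t* = 9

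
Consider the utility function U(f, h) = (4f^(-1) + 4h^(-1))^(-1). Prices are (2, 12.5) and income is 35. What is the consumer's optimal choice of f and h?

For CES with ρ = -1, MRS = (h/f)^2.
Tangency: set MRS = p_f/p_h = 2/12.5 = 4/25.
So (h/f)^2 = 4/25; taking the square root, h/f = 0.4, i.e. h = 0.4·f.
Substitute into the budget 2·f + 12.5·h = 35: 7·f = 35, so f* = 5 and h* = 0.4·5 = 2.

f* = 5, h* = 2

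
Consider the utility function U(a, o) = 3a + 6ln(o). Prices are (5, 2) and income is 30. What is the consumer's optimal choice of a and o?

MU_a = 3, MU_o = 6/o.
MRS = 3 ÷ (6/o).
Tangency: set MRS = p_a/p_o = 5/2 = 2.5.
MRS depends only on o: 0.5·o = 2.5 ⇒ o* = 2.5/0.5 = 5.
From the budget, 5·a = 30 − 2·5 = 20, so a* = 4.

a* = 4, o* = 5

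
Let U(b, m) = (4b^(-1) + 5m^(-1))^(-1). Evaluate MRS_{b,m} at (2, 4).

MRS = 3.2

For CES with ρ = -1, MRS = (4/5)·(m/b)^2.
At (2, 4): MRS = 3.2.
So at (2, 4) the consumer would give up 3.2 units of m for one more unit of b.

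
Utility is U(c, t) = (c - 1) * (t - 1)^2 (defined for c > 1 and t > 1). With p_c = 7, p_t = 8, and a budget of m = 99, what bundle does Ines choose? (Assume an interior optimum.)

MU_c = (t−1)^2, MU_t = 2·(c−1)·(t−1).
MRS = (1/2)·(t−1)/(c−1).
Tangency: set MRS = p_c/p_t = 7/8 = 0.875.
So (1/2)·(t − 1)/(c − 1) = 0.875, i.e. (t − 1) = 1.75·(c − 1).
Rewrite the budget in excess-of-subsistence terms: 7·(c − 1) + 8·(t − 1) = 99 − 7·1 − 8·1 = 84.
Substituting, 21·(c − 1) = 84, so c − 1 = 4 and c* = 5.
Then t − 1 = 1.75·4 = 7, so t* = 8.

c* = 5, t* = 8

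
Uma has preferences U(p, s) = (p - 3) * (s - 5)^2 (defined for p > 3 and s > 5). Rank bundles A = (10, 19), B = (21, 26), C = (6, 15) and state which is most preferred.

Evaluate utility at each bundle:
U(A) = 1372.
U(B) = 7938.
U(C) = 300.
Highest utility is B, so B ≻ A ≻ C.

Bundle B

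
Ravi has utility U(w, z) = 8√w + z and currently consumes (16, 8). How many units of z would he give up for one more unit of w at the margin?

MU_w = 8/(2√w), MU_z = 1.
MRS = 8/(2√w) ÷ 1.
At (16, 8): MRS = 1.
That is, one extra unit of w is worth 1 units of z at the margin.

MRS = 1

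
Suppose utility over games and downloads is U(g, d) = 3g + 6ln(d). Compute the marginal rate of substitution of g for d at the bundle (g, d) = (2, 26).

MRS = 13

MU_g = 3, MU_d = 6/d.
MRS = 3 ÷ (6/d).
At (2, 26): MRS = 13.
That is, one extra unit of g is worth 13 units of d at the margin.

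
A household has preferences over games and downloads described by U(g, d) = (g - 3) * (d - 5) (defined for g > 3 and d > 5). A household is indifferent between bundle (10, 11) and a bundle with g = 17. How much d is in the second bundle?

U(10, 11) = 42.
Set U(17, d) = 42 and solve.
With g = 17: (17 − 3) = 14, so (d − 5) = 42/14 = 3.
So d = 5 + 3 = 8.
Check: U(17, 8) = 42.

d = 8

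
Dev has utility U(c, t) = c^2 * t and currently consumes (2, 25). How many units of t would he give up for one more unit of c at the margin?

MU_c = 2·c·t and MU_t = c^2.
MRS = MU_c/MU_t = (2/1)·t/c.
At (2, 25): MRS = 25.
That is, one extra unit of c is worth 25 units of t at the margin.

MRS = 25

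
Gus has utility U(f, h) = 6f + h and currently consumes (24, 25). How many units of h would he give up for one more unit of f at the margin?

MRS = 6

MU_f = 6, MU_h = 1, so MRS = 6/1 = 6 at every bundle.
At (24, 25): MRS = 6.
So at (24, 25) the consumer would give up 6 units of h for one more unit of f.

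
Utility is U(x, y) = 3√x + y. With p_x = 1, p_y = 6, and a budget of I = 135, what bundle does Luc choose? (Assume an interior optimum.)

x* = 81, y* = 9

MU_x = 3/(2√x), MU_y = 1.
MRS = 3/(2√x) ÷ 1.
Tangency: set MRS = p_x/p_y = 1/6.
MRS depends only on x: 1.5/√x = 1/6 ⇒ √x = 1.5/(1/6) = 9 ⇒ x* = 81.
From the budget, 6·y = 135 − 1·81 = 54, so y* = 9.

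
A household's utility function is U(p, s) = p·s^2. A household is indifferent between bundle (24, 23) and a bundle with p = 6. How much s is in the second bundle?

U(24, 23) = 12696.
Set U(6, s) = 12696 and solve.
With p = 6: s^2 = 12696/6 = 2116; taking the square root, s = 46.
Check: U(6, 46) = 12696.

s = 46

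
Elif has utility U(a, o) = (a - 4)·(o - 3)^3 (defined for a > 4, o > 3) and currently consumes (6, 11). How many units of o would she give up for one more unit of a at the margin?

MRS = 4/3

MU_a = (o−3)^3, MU_o = 3·(a−4)·(o−3)^2.
MRS = (1/3)·(o−3)/(a−4).
At (6, 11): MRS = 4/3.
That is, one extra unit of a is worth 4/3 units of o at the margin.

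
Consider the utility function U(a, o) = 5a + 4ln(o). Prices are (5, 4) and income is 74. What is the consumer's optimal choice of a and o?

MU_a = 5, MU_o = 4/o.
MRS = 5 ÷ (4/o).
Tangency: set MRS = p_a/p_o = 5/4 = 1.25.
MRS depends only on o: 1.25·o = 1.25 ⇒ o* = 1.25/1.25 = 1.
From the budget, 5·a = 74 − 4·1 = 70, so a* = 14.

a* = 14, o* = 1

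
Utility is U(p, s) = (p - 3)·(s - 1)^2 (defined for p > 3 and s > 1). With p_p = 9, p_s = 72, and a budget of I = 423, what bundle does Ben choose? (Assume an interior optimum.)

MU_p = (s−1)^2, MU_s = 2·(p−3)·(s−1).
MRS = (1/2)·(s−1)/(p−3).
Tangency: set MRS = p_p/p_s = 9/72 = 0.125.
So (1/2)·(s − 1)/(p − 3) = 0.125, i.e. (s − 1) = 0.25·(p − 3).
Rewrite the budget in excess-of-subsistence terms: 9·(p − 3) + 72·(s − 1) = 423 − 9·3 − 72·1 = 324.
Substituting, 27·(p − 3) = 324, so p − 3 = 12 and p* = 15.
Then s − 1 = 0.25·12 = 3, so s* = 4.

p* = 15, s* = 4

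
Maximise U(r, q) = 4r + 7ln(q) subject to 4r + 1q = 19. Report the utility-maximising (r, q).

r* = 3, q* = 7

MU_r = 4, MU_q = 7/q.
MRS = 4 ÷ (7/q).
Tangency: set MRS = p_r/p_q = 4/1 = 4.
MRS depends only on q: (4/7)·q = 4 ⇒ q* = 4/(4/7) = 7.
From the budget, 4·r = 19 − 1·7 = 12, so r* = 3.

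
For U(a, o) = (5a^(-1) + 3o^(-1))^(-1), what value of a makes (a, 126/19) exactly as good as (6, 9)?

U depends on (a, o) only through S = 5a^(-1) + 3o^(-1), so equal utility means equal S. At (6, 9): S = 7/6.
With o = 126/19: 3·(126/19)^(-1) = 19/42, so 5a^(-1) = 7/6 − 19/42 = 5/7, i.e. a^(-1) = 1/7.
Hence a = 1/(1/7) = 7.
Check: U(7, 126/19) = 0.8571.

a = 7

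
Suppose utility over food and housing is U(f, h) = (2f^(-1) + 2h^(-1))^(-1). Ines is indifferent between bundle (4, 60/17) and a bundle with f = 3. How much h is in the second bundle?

U depends on (f, h) only through S = 2f^(-1) + 2h^(-1), so equal utility means equal S. At (4, 60/17): S = 16/15.
With f = 3: 2·3^(-1) = 2/3, so 2h^(-1) = 16/15 − 2/3 = 0.4, i.e. h^(-1) = 0.2.
Hence h = 1/0.2 = 5.
Check: U(3, 5) = 0.9375.

h = 5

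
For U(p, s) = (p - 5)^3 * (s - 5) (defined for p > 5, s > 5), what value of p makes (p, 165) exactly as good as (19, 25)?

p = 12

U(19, 25) = 54880.
Set U(p, 165) = 54880 and solve.
With s = 165: (165 − 5) = 160, so (p − 5)^3 = 54880/160 = 343.
Taking the cube root (with p > 5): p − 5 = 7, so p = 12.
Check: U(12, 165) = 54880.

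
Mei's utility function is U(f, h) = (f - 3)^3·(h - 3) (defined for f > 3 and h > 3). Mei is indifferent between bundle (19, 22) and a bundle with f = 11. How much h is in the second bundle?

U(19, 22) = 77824.
Set U(11, h) = 77824 and solve.
With f = 11: (11 − 3)^3 = 512, so (h − 3) = 77824/512 = 152.
So h = 3 + 152 = 155.
Check: U(11, 155) = 77824.

h = 155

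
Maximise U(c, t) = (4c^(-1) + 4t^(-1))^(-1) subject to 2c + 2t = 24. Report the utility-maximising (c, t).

c* = 6, t* = 6

For CES with ρ = -1, MRS = (t/c)^2.
Tangency: set MRS = p_c/p_t = 2/2 = 1.
So (t/c)^2 = 1; taking the square root, t/c = 1, i.e. t = c.
Substitute into the budget 2·c + 2·t = 24: 4·c = 24, so c* = 6 and t* = 6.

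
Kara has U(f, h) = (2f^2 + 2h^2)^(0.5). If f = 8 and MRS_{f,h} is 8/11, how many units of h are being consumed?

For CES with ρ = 2, MRS = (h/f)^(-1).
Setting (h/8)^(-1) = 8/11 gives h/8 = 1.375 and h = 11.

h = 11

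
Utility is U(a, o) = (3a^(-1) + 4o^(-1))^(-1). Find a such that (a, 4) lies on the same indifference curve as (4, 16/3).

U depends on (a, o) only through S = 3a^(-1) + 4o^(-1), so equal utility means equal S. At (4, 16/3): S = 1.5.
With o = 4: 4·4^(-1) = 1, so 3a^(-1) = 1.5 − 1 = 0.5, i.e. a^(-1) = 1/6.
Hence a = 1/(1/6) = 6.
Check: U(6, 4) = 0.6667.

a = 6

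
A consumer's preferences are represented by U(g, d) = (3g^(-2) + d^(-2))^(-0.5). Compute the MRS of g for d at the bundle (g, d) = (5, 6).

MRS = 648/125

For CES with ρ = -2, MRS = (3/1)·(d/g)^3.
At (5, 6): MRS = 648/125.
So at (5, 6) the consumer would give up 648/125 units of d for one more unit of g.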